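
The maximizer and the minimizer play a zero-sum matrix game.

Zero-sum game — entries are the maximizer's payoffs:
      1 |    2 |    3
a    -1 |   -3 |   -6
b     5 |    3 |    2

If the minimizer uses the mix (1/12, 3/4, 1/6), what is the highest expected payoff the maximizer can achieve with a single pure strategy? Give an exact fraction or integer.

a: (-1)·(1/12) + (-3)·(3/4) + (-6)·(1/6) = -10/3.
b: (5)·(1/12) + (3)·(3/4) + (2)·(1/6) = 3.
The best pure response is b with expected payoff 3.

3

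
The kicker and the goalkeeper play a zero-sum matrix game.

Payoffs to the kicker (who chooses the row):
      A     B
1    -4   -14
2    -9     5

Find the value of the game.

Row minima are -14 and -9, so the kicker's maximin is -9; column maxima are -4 and 5, so the goalkeeper's minimax is -4. These differ, so the equilibrium is in mixed strategies.
Let the kicker play 1 with probability p. The goalkeeper is indifferent when −4p − 9(1−p) = −14p + 5(1−p), giving p = 7/12.
Let the goalkeeper play A with probability q. The kicker is indifferent when −4q − 14(1−q) = −9q + 5(1−q), giving q = 19/24.
The value is -4·(19/24) + (-14)·(5/24) = -73/12.

-73/12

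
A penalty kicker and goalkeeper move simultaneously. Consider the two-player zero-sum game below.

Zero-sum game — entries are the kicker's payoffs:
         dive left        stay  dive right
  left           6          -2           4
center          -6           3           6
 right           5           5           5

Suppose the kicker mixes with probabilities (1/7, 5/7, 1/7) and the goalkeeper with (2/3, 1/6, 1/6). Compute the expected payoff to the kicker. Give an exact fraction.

Against (2/3, 1/6, 1/6), each row's expected payoff is left: 13/3; center: -5/2; right: 5.
Taking the (1/7, 5/7, 1/7)-weighted average: (1/7)·(13/3) + (5/7)·(-5/2) + (1/7)·(5) = -19/42.

-19/42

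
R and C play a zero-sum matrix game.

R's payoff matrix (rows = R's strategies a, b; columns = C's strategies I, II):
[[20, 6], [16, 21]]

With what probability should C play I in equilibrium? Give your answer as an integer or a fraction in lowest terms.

15/19

Row minima are 6 and 16, so R's maximin is 16; column maxima are 20 and 21, so C's minimax is 20. These differ, so the equilibrium is in mixed strategies.
Let C play I with probability q. R is indifferent when 20q + 6(1−q) = 16q + 21(1−q), giving q = 15/19.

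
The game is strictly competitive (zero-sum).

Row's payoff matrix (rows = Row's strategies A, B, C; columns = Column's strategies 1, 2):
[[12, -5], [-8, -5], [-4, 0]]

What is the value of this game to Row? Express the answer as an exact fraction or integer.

-20/21

Row B is strictly dominated by row C, so Row never plays it.
The remaining 2×2 game on (A, C) × (1, 2) has no saddle point. Let Row play A with probability p; indifference gives 12p − 4(1−p) = −5p, so p = 4/21.
Similarly Column's optimal q on 1 is 5/21, and the value is 12·(5/21) + (-5)·(16/21) = -20/21.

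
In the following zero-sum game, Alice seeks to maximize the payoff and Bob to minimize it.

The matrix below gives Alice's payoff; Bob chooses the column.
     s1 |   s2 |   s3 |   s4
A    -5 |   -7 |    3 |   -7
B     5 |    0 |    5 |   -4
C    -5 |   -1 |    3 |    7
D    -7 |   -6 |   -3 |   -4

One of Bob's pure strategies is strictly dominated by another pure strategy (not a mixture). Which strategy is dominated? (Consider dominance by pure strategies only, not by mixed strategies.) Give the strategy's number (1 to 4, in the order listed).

Bob prefers columns that give Alice less. Compare s3 with s2: -7 < 3, 0 < 5, -1 < 3, -6 < -3.
So s2 strictly dominates s3 for Bob; s3 is strictly dominated.

3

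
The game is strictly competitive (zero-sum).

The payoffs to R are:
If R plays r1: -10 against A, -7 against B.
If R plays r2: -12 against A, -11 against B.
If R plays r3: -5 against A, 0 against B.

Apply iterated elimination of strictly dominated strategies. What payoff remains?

Row r1 is strictly dominated by row r3 (-5>-10, 0>-7); eliminate r1.
Column B is strictly dominated by A for C (-12<-11, -5<0); eliminate B.
Row r2 is strictly dominated by row r3 (-5>-12); eliminate r2.
Only (r3, A) remains, with payoff -5.

-5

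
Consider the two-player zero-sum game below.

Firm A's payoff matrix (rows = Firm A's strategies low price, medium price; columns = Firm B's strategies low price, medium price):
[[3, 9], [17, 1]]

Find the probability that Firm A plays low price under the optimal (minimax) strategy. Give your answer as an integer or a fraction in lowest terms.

8/11

Row minima are 3 and 1, so Firm A's maximin is 3; column maxima are 17 and 9, so Firm B's minimax is 9. These differ, so the equilibrium is in mixed strategies.
Let Firm A play low price with probability p. Firm B is indifferent when 3p + 17(1−p) = 9p + (1−p), giving p = 8/11.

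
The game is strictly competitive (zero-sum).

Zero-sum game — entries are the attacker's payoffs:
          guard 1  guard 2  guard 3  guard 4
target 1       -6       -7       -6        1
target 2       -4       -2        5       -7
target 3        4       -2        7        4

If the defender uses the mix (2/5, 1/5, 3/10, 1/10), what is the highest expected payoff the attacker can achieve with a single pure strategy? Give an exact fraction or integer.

37/10

target 1: (-6)·(2/5) + (-7)·(1/5) + (-6)·(3/10) + (1)·(1/10) = -11/2.
target 2: (-4)·(2/5) + (-2)·(1/5) + (5)·(3/10) + (-7)·(1/10) = -6/5.
target 3: (4)·(2/5) + (-2)·(1/5) + (7)·(3/10) + (4)·(1/10) = 37/10.
The best pure response is target 3 with expected payoff 37/10.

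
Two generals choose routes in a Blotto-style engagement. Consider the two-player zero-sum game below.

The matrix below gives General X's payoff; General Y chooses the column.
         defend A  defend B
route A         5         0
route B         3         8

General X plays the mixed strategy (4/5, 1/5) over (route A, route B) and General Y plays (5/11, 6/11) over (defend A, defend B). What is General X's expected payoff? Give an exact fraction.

163/55

Against (5/11, 6/11), each row's expected payoff is route A: 25/11; route B: 63/11.
Taking the (4/5, 1/5)-weighted average: (4/5)·(25/11) + (1/5)·(63/11) = 163/55.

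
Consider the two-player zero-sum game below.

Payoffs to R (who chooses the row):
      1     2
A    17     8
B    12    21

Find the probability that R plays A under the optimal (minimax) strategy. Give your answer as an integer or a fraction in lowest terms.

1/2

Row minima are 8 and 12, so R's maximin is 12; column maxima are 17 and 21, so C's minimax is 17. These differ, so the equilibrium is in mixed strategies.
Let R play A with probability p. C is indifferent when 17p + 12(1−p) = 8p + 21(1−p), giving p = 1/2.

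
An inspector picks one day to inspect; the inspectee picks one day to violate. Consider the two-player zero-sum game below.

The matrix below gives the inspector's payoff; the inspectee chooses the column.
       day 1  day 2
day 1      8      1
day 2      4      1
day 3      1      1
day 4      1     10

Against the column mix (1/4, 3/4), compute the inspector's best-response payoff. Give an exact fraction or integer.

31/4

day 1: (8)·(1/4) + (1)·(3/4) = 11/4.
day 2: (4)·(1/4) + (1)·(3/4) = 7/4.
day 3: (1)·(1/4) + (1)·(3/4) = 1.
day 4: (1)·(1/4) + (10)·(3/4) = 31/4.
The best pure response is day 4 with expected payoff 31/4.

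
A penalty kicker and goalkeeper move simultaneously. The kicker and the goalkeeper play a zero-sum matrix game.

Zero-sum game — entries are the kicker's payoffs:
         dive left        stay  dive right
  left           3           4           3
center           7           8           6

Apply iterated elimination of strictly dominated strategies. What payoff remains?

6

Column stay is strictly dominated by dive left for the goalkeeper (3<4, 7<8); eliminate stay.
Row left is strictly dominated by row center (7>3, 6>3); eliminate left.
Column dive left is strictly dominated by dive right for the goalkeeper (6<7); eliminate dive left.
Only (center, dive right) remains, with payoff 6.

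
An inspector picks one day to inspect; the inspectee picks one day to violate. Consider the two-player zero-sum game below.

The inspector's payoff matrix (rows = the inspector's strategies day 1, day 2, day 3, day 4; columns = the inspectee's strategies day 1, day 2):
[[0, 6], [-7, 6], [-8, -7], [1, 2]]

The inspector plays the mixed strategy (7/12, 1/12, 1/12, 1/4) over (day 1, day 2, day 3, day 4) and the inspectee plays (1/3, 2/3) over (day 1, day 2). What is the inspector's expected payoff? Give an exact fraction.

Against (1/3, 2/3), each row's expected payoff is day 1: 4; day 2: 5/3; day 3: -22/3; day 4: 5/3.
Taking the (7/12, 1/12, 1/12, 1/4)-weighted average: (7/12)·(4) + (1/12)·(5/3) + (1/12)·(-22/3) + (1/4)·(5/3) = 41/18.

41/18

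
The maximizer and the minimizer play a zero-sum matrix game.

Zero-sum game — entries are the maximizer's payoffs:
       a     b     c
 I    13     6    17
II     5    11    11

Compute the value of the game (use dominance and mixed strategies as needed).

113/13

Column c is strictly dominated by a for the minimizer (it gives the maximizer more in every row).
The remaining 2×2 game on (I, II) × (a, b) has no saddle point. Let the maximizer play I with probability p; indifference gives 13p + 5(1−p) = 6p + 11(1−p), so p = 6/13.
Similarly the minimizer's optimal q on a is 5/13, and the value is 13·(5/13) + (6)·(8/13) = 113/13.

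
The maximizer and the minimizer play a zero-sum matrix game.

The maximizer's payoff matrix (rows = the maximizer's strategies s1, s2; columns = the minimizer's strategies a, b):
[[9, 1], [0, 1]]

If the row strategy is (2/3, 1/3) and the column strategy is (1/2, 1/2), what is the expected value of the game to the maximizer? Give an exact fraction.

7/2

Against (1/2, 1/2), each row's expected payoff is s1: 5; s2: 1/2.
Taking the (2/3, 1/3)-weighted average: (2/3)·(5) + (1/3)·(1/2) = 7/2.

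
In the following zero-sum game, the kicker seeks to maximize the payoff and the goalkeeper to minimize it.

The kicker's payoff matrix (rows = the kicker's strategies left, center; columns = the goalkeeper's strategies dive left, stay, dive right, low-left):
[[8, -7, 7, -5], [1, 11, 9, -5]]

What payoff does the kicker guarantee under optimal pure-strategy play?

-5

Row minima: -7, -5 → the kicker's maximin is -5.
Column maxima: 8, 11, 9, -5 → the goalkeeper's minimax is -5.
They coincide at (center, low-left), so the value is -5.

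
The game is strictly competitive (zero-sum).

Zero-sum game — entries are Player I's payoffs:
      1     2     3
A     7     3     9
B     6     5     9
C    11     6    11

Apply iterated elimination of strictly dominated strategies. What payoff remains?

6

Column 3 is strictly dominated by 2 for Player II (3<9, 5<9, 6<11); eliminate 3.
Row A is strictly dominated by row C (11>7, 6>3); eliminate A.
Row B is strictly dominated by row C (11>6, 6>5); eliminate B.
Column 1 is strictly dominated by 2 for Player II (6<11); eliminate 1.
Only (C, 2) remains, with payoff 6.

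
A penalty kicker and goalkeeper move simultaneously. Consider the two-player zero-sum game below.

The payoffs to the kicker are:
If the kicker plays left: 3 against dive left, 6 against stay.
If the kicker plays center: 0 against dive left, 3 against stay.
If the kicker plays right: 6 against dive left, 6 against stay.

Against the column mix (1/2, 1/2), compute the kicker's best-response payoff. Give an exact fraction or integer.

6

left: (3)·(1/2) + (6)·(1/2) = 9/2.
center: (0)·(1/2) + (3)·(1/2) = 3/2.
right: (6)·(1/2) + (6)·(1/2) = 6.
The best pure response is right with expected payoff 6.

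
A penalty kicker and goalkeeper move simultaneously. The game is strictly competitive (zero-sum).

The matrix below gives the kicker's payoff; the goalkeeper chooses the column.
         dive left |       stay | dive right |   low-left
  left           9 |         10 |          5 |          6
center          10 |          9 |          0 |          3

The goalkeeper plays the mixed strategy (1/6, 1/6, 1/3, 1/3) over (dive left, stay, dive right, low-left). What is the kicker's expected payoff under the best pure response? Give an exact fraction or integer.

left: (9)·(1/6) + (10)·(1/6) + (5)·(1/3) + (6)·(1/3) = 41/6.
center: (10)·(1/6) + (9)·(1/6) + (0)·(1/3) + (3)·(1/3) = 25/6.
The best pure response is left with expected payoff 41/6.

41/6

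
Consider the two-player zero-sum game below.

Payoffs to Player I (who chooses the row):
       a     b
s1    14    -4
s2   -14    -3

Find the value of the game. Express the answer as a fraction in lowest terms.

Row minima are -4 and -14, so Player I's maximin is -4; column maxima are 14 and -3, so Player II's minimax is -3. These differ, so the equilibrium is in mixed strategies.
Let Player I play s1 with probability p. Player II is indifferent when 14p − 14(1−p) = −4p − 3(1−p), giving p = 11/29.
Let Player II play a with probability q. Player I is indifferent when 14q − 4(1−q) = −14q − 3(1−q), giving q = 1/29.
The value is 14·(1/29) + (-4)·(28/29) = -98/29.

-98/29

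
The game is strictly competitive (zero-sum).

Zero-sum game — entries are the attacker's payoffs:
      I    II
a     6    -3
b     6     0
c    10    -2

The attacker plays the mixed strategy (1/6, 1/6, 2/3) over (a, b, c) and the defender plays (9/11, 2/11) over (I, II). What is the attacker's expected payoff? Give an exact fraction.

Against (9/11, 2/11), each row's expected payoff is a: 48/11; b: 54/11; c: 86/11.
Taking the (1/6, 1/6, 2/3)-weighted average: (1/6)·(48/11) + (1/6)·(54/11) + (2/3)·(86/11) = 223/33.

223/33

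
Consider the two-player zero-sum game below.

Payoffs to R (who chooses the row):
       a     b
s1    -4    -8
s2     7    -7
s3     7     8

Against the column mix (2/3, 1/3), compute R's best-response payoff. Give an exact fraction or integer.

s1: (-4)·(2/3) + (-8)·(1/3) = -16/3.
s2: (7)·(2/3) + (-7)·(1/3) = 7/3.
s3: (7)·(2/3) + (8)·(1/3) = 22/3.
The best pure response is s3 with expected payoff 22/3.

22/3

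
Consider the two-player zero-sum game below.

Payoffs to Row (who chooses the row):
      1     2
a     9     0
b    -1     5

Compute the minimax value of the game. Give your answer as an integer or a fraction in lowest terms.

Row minima are 0 and -1, so Row's maximin is 0; column maxima are 9 and 5, so Column's minimax is 5. These differ, so the equilibrium is in mixed strategies.
Let Row play a with probability p. Column is indifferent when 9p − (1−p) = 5(1−p), giving p = 2/5.
Let Column play 1 with probability q. Row is indifferent when 9q = −q + 5(1−q), giving q = 1/3.
The value is 9·(1/3) + (0)·(2/3) = 3.

3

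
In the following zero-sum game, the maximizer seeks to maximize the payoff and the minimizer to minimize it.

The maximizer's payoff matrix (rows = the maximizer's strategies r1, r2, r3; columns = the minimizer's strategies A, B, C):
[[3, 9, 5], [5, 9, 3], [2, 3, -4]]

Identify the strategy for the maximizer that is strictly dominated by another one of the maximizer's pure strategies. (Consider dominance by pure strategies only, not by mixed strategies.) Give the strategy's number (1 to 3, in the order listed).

3

Compare r3 with r1: 3 > 2, 9 > 3, 5 > -4.
So r1 strictly dominates r3 for the maximizer; r3 is strictly dominated.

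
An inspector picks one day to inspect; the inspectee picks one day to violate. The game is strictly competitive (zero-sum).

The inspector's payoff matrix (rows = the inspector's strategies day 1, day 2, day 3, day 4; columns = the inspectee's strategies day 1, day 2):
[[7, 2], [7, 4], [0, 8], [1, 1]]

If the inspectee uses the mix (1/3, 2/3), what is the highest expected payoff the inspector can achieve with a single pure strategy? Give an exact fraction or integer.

16/3

day 1: (7)·(1/3) + (2)·(2/3) = 11/3.
day 2: (7)·(1/3) + (4)·(2/3) = 5.
day 3: (0)·(1/3) + (8)·(2/3) = 16/3.
day 4: (1)·(1/3) + (1)·(2/3) = 1.
The best pure response is day 3 with expected payoff 16/3.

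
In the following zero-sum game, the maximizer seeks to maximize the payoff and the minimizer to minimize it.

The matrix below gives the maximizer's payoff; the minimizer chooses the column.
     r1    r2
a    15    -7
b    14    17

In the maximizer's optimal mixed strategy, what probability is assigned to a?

Row minima are -7 and 14, so the maximizer's maximin is 14; column maxima are 15 and 17, so the minimizer's minimax is 15. These differ, so the equilibrium is in mixed strategies.
Let the maximizer play a with probability p. The minimizer is indifferent when 15p + 14(1−p) = −7p + 17(1−p), giving p = 3/25.

3/25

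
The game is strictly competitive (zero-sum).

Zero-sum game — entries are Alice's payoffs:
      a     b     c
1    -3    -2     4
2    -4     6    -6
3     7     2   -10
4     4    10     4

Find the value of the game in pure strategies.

Row minima: -3, -6, -10, 4 → Alice's maximin is 4.
Column maxima: 7, 10, 4 → Bob's minimax is 4.
They coincide at (4, c), so the value is 4.

4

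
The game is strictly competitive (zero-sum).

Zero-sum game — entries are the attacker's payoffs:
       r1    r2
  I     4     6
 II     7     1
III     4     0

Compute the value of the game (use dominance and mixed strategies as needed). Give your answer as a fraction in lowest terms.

19/4

Row III is strictly dominated by row II, so the attacker never plays it.
The remaining 2×2 game on (I, II) × (r1, r2) has no saddle point. Let the attacker play I with probability p; indifference gives 4p + 7(1−p) = 6p + (1−p), so p = 3/4.
Similarly the defender's optimal q on r1 is 5/8, and the value is 4·(5/8) + (6)·(3/8) = 19/4.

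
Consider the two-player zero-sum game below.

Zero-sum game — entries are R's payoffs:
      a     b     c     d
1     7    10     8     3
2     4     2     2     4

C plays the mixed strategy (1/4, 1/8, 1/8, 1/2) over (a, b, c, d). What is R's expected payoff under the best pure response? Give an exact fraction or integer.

11/2

1: (7)·(1/4) + (10)·(1/8) + (8)·(1/8) + (3)·(1/2) = 11/2.
2: (4)·(1/4) + (2)·(1/8) + (2)·(1/8) + (4)·(1/2) = 7/2.
The best pure response is 1 with expected payoff 11/2.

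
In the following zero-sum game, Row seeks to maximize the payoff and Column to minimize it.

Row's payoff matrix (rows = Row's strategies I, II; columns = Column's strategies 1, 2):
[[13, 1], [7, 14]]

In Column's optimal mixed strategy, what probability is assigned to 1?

13/19

Row minima are 1 and 7, so Row's maximin is 7; column maxima are 13 and 14, so Column's minimax is 13. These differ, so the equilibrium is in mixed strategies.
Let Column play 1 with probability q. Row is indifferent when 13q + (1−q) = 7q + 14(1−q), giving q = 13/19.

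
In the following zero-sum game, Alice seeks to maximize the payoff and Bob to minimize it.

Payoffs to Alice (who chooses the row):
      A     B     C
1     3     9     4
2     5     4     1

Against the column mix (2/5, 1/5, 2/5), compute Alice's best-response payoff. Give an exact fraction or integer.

23/5

1: (3)·(2/5) + (9)·(1/5) + (4)·(2/5) = 23/5.
2: (5)·(2/5) + (4)·(1/5) + (1)·(2/5) = 16/5.
The best pure response is 1 with expected payoff 23/5.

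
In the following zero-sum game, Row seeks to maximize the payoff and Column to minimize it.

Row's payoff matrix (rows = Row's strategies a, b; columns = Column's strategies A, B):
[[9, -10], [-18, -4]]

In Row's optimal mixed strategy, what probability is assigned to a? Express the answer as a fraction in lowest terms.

Row minima are -10 and -18, so Row's maximin is -10; column maxima are 9 and -4, so Column's minimax is -4. These differ, so the equilibrium is in mixed strategies.
Let Row play a with probability p. Column is indifferent when 9p − 18(1−p) = −10p − 4(1−p), giving p = 14/33.

14/33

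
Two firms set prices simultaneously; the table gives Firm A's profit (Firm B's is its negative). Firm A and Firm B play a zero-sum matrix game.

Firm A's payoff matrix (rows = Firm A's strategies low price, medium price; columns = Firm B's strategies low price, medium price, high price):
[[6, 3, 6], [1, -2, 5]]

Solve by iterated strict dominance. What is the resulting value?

3

Row medium price is strictly dominated by row low price (6>1, 3>-2, 6>5); eliminate medium price.
Column low price is strictly dominated by medium price for Firm B (3<6); eliminate low price.
Column high price is strictly dominated by medium price for Firm B (3<6); eliminate high price.
Only (low price, medium price) remains, with payoff 3.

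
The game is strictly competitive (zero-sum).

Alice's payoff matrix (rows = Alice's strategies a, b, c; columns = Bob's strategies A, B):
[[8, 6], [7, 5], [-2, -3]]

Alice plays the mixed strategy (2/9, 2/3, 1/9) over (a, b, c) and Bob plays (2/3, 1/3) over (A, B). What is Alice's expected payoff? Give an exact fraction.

151/27

Against (2/3, 1/3), each row's expected payoff is a: 22/3; b: 19/3; c: -7/3.
Taking the (2/9, 2/3, 1/9)-weighted average: (2/9)·(22/3) + (2/3)·(19/3) + (1/9)·(-7/3) = 151/27.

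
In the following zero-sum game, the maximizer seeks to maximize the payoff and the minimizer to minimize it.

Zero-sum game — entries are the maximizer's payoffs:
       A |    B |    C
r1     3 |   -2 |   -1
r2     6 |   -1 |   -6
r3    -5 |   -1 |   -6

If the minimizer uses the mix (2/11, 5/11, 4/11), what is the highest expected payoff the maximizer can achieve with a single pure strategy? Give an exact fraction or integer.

r1: (3)·(2/11) + (-2)·(5/11) + (-1)·(4/11) = -8/11.
r2: (6)·(2/11) + (-1)·(5/11) + (-6)·(4/11) = -17/11.
r3: (-5)·(2/11) + (-1)·(5/11) + (-6)·(4/11) = -39/11.
The best pure response is r1 with expected payoff -8/11.

-8/11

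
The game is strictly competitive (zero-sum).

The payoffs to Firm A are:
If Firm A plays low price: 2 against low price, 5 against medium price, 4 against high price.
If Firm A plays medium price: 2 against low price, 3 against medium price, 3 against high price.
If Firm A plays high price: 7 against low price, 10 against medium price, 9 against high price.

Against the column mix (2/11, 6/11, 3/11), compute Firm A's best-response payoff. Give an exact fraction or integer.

low price: (2)·(2/11) + (5)·(6/11) + (4)·(3/11) = 46/11.
medium price: (2)·(2/11) + (3)·(6/11) + (3)·(3/11) = 31/11.
high price: (7)·(2/11) + (10)·(6/11) + (9)·(3/11) = 101/11.
The best pure response is high price with expected payoff 101/11.

101/11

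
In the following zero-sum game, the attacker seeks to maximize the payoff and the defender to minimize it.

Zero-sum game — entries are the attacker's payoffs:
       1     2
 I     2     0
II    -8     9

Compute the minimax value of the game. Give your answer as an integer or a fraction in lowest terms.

Row minima are 0 and -8, so the attacker's maximin is 0; column maxima are 2 and 9, so the defender's minimax is 2. These differ, so the equilibrium is in mixed strategies.
Let the attacker play I with probability p. The defender is indifferent when 2p − 8(1−p) = 9(1−p), giving p = 17/19.
Let the defender play 1 with probability q. The attacker is indifferent when 2q = −8q + 9(1−q), giving q = 9/19.
The value is 2·(9/19) + (0)·(10/19) = 18/19.

18/19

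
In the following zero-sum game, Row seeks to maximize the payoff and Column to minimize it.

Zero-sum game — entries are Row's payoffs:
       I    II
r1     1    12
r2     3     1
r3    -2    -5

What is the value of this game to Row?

Row r3 is strictly dominated by row r2, so Row never plays it.
The remaining 2×2 game on (r1, r2) × (I, II) has no saddle point. Let Row play r1 with probability p; indifference gives p + 3(1−p) = 12p + (1−p), so p = 2/13.
Similarly Column's optimal q on I is 11/13, and the value is 1·(11/13) + (12)·(2/13) = 35/13.

35/13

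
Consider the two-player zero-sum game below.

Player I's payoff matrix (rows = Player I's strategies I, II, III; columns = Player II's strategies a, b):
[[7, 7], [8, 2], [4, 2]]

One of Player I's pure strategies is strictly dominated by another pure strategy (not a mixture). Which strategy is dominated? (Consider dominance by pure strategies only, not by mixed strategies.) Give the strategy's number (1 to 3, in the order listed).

3

Compare III with I: 7 > 4, 7 > 2.
So I strictly dominates III for Player I; III is strictly dominated.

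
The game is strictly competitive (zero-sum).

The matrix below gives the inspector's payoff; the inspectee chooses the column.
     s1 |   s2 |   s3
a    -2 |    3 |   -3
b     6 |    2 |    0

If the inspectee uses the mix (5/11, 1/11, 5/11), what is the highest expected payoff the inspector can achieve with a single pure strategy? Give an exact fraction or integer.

a: (-2)·(5/11) + (3)·(1/11) + (-3)·(5/11) = -2.
b: (6)·(5/11) + (2)·(1/11) + (0)·(5/11) = 32/11.
The best pure response is b with expected payoff 32/11.

32/11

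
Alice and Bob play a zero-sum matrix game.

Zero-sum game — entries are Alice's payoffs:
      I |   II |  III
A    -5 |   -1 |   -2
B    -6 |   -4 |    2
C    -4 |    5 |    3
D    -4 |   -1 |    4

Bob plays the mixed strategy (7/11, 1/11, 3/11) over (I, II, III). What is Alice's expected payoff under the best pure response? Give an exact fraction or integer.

-14/11

A: (-5)·(7/11) + (-1)·(1/11) + (-2)·(3/11) = -42/11.
B: (-6)·(7/11) + (-4)·(1/11) + (2)·(3/11) = -40/11.
C: (-4)·(7/11) + (5)·(1/11) + (3)·(3/11) = -14/11.
D: (-4)·(7/11) + (-1)·(1/11) + (4)·(3/11) = -17/11.
The best pure response is C with expected payoff -14/11.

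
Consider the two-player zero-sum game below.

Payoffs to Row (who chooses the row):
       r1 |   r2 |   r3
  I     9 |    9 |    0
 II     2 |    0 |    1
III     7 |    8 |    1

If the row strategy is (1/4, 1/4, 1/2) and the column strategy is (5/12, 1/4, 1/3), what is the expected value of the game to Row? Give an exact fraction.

53/12

Against (5/12, 1/4, 1/3), each row's expected payoff is I: 6; II: 7/6; III: 21/4.
Taking the (1/4, 1/4, 1/2)-weighted average: (1/4)·(6) + (1/4)·(7/6) + (1/2)·(21/4) = 53/12.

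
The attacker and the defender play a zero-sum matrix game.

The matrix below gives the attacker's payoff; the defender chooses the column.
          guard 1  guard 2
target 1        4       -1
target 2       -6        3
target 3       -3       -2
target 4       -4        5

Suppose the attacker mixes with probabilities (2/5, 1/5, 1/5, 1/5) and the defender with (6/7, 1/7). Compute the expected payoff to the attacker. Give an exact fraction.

Against (6/7, 1/7), each row's expected payoff is target 1: 23/7; target 2: -33/7; target 3: -20/7; target 4: -19/7.
Taking the (2/5, 1/5, 1/5, 1/5)-weighted average: (2/5)·(23/7) + (1/5)·(-33/7) + (1/5)·(-20/7) + (1/5)·(-19/7) = -26/35.

-26/35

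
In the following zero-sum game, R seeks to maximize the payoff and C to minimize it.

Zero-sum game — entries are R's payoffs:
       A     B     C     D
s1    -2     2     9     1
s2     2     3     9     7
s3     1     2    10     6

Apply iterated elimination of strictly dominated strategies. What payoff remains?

2

Column D is strictly dominated by A for C (-2<1, 2<7, 1<6); eliminate D.
Column C is strictly dominated by A for C (-2<9, 2<9, 1<10); eliminate C.
Row s3 is strictly dominated by row s2 (2>1, 3>2); eliminate s3.
Row s1 is strictly dominated by row s2 (2>-2, 3>2); eliminate s1.
Column B is strictly dominated by A for C (2<3); eliminate B.
Only (s2, A) remains, with payoff 2.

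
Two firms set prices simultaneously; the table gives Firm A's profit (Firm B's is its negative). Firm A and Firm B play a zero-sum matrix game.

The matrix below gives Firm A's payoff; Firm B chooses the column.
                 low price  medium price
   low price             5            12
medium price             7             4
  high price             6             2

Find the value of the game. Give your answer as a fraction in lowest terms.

32/5

Row high price is strictly dominated by row medium price, so Firm A never plays it.
The remaining 2×2 game on (low price, medium price) × (low price, medium price) has no saddle point. Let Firm A play low price with probability p; indifference gives 5p + 7(1−p) = 12p + 4(1−p), so p = 3/10.
Similarly Firm B's optimal q on low price is 4/5, and the value is 5·(4/5) + (12)·(1/5) = 32/5.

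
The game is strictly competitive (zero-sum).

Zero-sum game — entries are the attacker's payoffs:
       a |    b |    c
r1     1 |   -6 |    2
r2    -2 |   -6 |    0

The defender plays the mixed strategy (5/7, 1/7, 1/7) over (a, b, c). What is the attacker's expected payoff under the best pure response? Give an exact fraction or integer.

1/7

r1: (1)·(5/7) + (-6)·(1/7) + (2)·(1/7) = 1/7.
r2: (-2)·(5/7) + (-6)·(1/7) + (0)·(1/7) = -16/7.
The best pure response is r1 with expected payoff 1/7.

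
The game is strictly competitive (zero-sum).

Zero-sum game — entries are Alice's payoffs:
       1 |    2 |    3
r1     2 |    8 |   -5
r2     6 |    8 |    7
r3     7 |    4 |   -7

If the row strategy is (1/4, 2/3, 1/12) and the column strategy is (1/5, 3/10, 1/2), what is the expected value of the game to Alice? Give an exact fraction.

Against (1/5, 3/10, 1/2), each row's expected payoff is r1: 3/10; r2: 71/10; r3: -9/10.
Taking the (1/4, 2/3, 1/12)-weighted average: (1/4)·(3/10) + (2/3)·(71/10) + (1/12)·(-9/10) = 71/15.

71/15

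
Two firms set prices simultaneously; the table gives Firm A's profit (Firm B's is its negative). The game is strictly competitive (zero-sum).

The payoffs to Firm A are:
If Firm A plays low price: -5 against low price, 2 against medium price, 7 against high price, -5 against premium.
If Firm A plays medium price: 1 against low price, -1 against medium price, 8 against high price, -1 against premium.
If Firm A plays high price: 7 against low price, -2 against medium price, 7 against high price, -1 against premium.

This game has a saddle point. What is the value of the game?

-1

Row minima: -5, -1, -2 → Firm A's maximin is -1.
Column maxima: 7, 2, 8, -1 → Firm B's minimax is -1.
They coincide at (medium price, premium), so the value is -1.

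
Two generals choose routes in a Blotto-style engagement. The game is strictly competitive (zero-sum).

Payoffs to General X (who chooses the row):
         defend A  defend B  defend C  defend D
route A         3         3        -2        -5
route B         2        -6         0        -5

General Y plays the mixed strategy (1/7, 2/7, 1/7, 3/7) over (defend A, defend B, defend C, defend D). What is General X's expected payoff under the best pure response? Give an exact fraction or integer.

route A: (3)·(1/7) + (3)·(2/7) + (-2)·(1/7) + (-5)·(3/7) = -8/7.
route B: (2)·(1/7) + (-6)·(2/7) + (0)·(1/7) + (-5)·(3/7) = -25/7.
The best pure response is route A with expected payoff -8/7.

-8/7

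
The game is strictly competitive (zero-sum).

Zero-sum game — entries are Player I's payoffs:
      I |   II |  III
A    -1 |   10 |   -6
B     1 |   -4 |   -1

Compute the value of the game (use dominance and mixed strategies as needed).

-34/19

Column I is strictly dominated by III for Player II (it gives Player I more in every row).
The remaining 2×2 game on (A, B) × (II, III) has no saddle point. Let Player I play A with probability p; indifference gives 10p − 4(1−p) = −6p − (1−p), so p = 3/19.
Similarly Player II's optimal q on II is 5/19, and the value is 10·(5/19) + (-6)·(14/19) = -34/19.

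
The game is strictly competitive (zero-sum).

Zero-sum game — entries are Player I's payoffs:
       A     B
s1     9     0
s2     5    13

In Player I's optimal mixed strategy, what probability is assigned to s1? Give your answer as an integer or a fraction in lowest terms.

8/17

Row minima are 0 and 5, so Player I's maximin is 5; column maxima are 9 and 13, so Player II's minimax is 9. These differ, so the equilibrium is in mixed strategies.
Let Player I play s1 with probability p. Player II is indifferent when 9p + 5(1−p) = 13(1−p), giving p = 8/17.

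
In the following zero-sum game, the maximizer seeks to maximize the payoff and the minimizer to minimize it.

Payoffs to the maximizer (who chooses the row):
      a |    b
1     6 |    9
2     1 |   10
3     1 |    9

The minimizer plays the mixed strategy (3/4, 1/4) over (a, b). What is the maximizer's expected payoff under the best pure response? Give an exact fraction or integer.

1: (6)·(3/4) + (9)·(1/4) = 27/4.
2: (1)·(3/4) + (10)·(1/4) = 13/4.
3: (1)·(3/4) + (9)·(1/4) = 3.
The best pure response is 1 with expected payoff 27/4.

27/4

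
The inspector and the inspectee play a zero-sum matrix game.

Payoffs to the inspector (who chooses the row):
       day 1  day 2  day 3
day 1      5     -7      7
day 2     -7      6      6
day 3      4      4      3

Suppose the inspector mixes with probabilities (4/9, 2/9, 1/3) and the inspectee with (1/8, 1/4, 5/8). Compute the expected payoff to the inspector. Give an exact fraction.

Against (1/8, 1/4, 5/8), each row's expected payoff is day 1: 13/4; day 2: 35/8; day 3: 27/8.
Taking the (4/9, 2/9, 1/3)-weighted average: (4/9)·(13/4) + (2/9)·(35/8) + (1/3)·(27/8) = 85/24.

85/24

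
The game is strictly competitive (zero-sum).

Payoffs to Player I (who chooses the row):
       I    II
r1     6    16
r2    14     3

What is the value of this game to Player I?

206/21

Row minima are 6 and 3, so Player I's maximin is 6; column maxima are 14 and 16, so Player II's minimax is 14. These differ, so the equilibrium is in mixed strategies.
Let Player I play r1 with probability p. Player II is indifferent when 6p + 14(1−p) = 16p + 3(1−p), giving p = 11/21.
Let Player II play I with probability q. Player I is indifferent when 6q + 16(1−q) = 14q + 3(1−q), giving q = 13/21.
The value is 6·(13/21) + (16)·(8/21) = 206/21.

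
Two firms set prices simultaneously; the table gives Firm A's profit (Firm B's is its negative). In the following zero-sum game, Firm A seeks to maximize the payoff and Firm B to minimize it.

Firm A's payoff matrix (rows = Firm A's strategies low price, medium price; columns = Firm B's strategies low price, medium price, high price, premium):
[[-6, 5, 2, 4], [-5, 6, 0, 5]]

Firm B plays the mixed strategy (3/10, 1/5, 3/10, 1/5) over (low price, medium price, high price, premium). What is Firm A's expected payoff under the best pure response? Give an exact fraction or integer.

7/10

low price: (-6)·(3/10) + (5)·(1/5) + (2)·(3/10) + (4)·(1/5) = 3/5.
medium price: (-5)·(3/10) + (6)·(1/5) + (0)·(3/10) + (5)·(1/5) = 7/10.
The best pure response is medium price with expected payoff 7/10.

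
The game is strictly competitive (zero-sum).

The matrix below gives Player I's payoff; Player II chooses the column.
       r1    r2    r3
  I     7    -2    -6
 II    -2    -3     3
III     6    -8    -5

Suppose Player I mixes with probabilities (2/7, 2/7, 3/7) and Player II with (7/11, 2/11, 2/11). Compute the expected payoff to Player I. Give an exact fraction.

Against (7/11, 2/11, 2/11), each row's expected payoff is I: 3; II: -14/11; III: 16/11.
Taking the (2/7, 2/7, 3/7)-weighted average: (2/7)·(3) + (2/7)·(-14/11) + (3/7)·(16/11) = 86/77.

86/77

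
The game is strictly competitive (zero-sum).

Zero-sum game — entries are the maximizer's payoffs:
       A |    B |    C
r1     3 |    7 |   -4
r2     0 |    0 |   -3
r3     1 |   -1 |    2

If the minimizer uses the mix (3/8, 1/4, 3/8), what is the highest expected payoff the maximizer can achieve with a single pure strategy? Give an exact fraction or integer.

r1: (3)·(3/8) + (7)·(1/4) + (-4)·(3/8) = 11/8.
r2: (0)·(3/8) + (0)·(1/4) + (-3)·(3/8) = -9/8.
r3: (1)·(3/8) + (-1)·(1/4) + (2)·(3/8) = 7/8.
The best pure response is r1 with expected payoff 11/8.

11/8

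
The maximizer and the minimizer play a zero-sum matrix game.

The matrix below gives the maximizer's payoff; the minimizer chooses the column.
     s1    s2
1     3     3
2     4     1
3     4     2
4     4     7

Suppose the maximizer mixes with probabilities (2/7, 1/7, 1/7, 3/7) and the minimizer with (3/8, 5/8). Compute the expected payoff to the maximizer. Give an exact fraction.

57/14

Against (3/8, 5/8), each row's expected payoff is 1: 3; 2: 17/8; 3: 11/4; 4: 47/8.
Taking the (2/7, 1/7, 1/7, 3/7)-weighted average: (2/7)·(3) + (1/7)·(17/8) + (1/7)·(11/4) + (3/7)·(47/8) = 57/14.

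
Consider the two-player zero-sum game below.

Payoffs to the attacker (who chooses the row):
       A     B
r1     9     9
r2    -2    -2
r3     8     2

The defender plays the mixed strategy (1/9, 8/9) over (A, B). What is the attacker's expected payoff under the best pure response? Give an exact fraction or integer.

r1: (9)·(1/9) + (9)·(8/9) = 9.
r2: (-2)·(1/9) + (-2)·(8/9) = -2.
r3: (8)·(1/9) + (2)·(8/9) = 8/3.
The best pure response is r1 with expected payoff 9.

9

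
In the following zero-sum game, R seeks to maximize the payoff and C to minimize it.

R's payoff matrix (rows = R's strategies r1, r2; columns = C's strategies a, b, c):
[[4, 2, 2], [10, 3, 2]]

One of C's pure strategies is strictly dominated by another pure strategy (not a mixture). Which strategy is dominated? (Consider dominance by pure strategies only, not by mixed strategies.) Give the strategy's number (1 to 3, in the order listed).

C prefers columns that give R less. Compare a with b: 2 < 4, 3 < 10.
So b strictly dominates a for C; a is strictly dominated.

1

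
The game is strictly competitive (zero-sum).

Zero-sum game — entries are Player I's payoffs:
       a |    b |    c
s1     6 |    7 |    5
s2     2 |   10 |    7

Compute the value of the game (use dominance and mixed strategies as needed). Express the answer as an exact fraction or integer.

16/3

Column b is strictly dominated by c for Player II (it gives Player I more in every row).
The remaining 2×2 game on (s1, s2) × (a, c) has no saddle point. Let Player I play s1 with probability p; indifference gives 6p + 2(1−p) = 5p + 7(1−p), so p = 5/6.
Similarly Player II's optimal q on a is 1/3, and the value is 6·(1/3) + (5)·(2/3) = 16/3.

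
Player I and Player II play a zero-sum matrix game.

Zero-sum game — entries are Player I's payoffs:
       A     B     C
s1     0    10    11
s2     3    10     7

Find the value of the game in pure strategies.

3

Row minima: 0, 3 → Player I's maximin is 3.
Column maxima: 3, 10, 11 → Player II's minimax is 3.
They coincide at (s2, A), so the value is 3.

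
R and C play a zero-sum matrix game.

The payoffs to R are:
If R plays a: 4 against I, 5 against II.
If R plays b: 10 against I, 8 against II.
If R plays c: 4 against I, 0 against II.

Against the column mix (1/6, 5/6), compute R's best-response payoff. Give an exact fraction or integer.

25/3

a: (4)·(1/6) + (5)·(5/6) = 29/6.
b: (10)·(1/6) + (8)·(5/6) = 25/3.
c: (4)·(1/6) + (0)·(5/6) = 2/3.
The best pure response is b with expected payoff 25/3.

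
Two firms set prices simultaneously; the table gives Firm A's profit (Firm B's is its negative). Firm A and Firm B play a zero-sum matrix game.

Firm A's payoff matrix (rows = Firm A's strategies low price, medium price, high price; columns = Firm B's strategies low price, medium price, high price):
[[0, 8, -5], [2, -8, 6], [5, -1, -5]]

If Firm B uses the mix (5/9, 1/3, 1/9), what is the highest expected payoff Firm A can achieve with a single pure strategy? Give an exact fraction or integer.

19/9

low price: (0)·(5/9) + (8)·(1/3) + (-5)·(1/9) = 19/9.
medium price: (2)·(5/9) + (-8)·(1/3) + (6)·(1/9) = -8/9.
high price: (5)·(5/9) + (-1)·(1/3) + (-5)·(1/9) = 17/9.
The best pure response is low price with expected payoff 19/9.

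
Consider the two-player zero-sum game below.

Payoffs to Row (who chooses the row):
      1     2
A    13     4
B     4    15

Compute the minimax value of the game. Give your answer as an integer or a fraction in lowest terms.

179/20

Row minima are 4 and 4, so Row's maximin is 4; column maxima are 13 and 15, so Column's minimax is 13. These differ, so the equilibrium is in mixed strategies.
Let Row play A with probability p. Column is indifferent when 13p + 4(1−p) = 4p + 15(1−p), giving p = 11/20.
Let Column play 1 with probability q. Row is indifferent when 13q + 4(1−q) = 4q + 15(1−q), giving q = 11/20.
The value is 13·(11/20) + (4)·(9/20) = 179/20.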